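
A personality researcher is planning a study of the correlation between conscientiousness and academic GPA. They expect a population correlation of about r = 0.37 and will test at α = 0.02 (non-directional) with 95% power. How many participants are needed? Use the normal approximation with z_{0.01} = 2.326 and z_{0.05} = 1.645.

n = 108

Fisher's z: C = ½·ln((1+r)/(1−r)) = ½·ln(2.1746) = 0.3884.
n = ((z_{α/2} + z_β)/C)² + 3.
(2.326 + 1.645) / 0.3884 = 3.971 / 0.3884 = 10.224.
n = 10.224² + 3 = 104.53 + 3 = 107.5.
Round up.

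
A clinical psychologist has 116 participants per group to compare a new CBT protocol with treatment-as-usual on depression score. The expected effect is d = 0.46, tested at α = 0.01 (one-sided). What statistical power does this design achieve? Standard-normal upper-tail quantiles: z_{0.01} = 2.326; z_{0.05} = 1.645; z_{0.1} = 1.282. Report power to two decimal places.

For two equal groups, power = Φ(d·√(n/2) − z_{α}).
d·√(n/2) = 0.46 × √(116/2) = 0.46 × 7.616 = 3.503.
z_β = 3.503 − 2.326 = 1.177.
Power = Φ(1.177) = 0.880.

power ≈ 0.88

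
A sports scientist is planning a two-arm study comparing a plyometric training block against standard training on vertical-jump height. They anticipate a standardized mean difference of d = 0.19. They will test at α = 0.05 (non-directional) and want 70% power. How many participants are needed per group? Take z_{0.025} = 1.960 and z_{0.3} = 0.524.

For two independent groups with equal n: n = 2·((z_{α/2} + z_β) / d)².
z_{α/2} + z_β = 1.960 + 0.524 = 2.484.
n = 2 × (2.484 / 0.19)² = 2 × 13.074² = 2 × 170.92 = 341.8.
Round up to the next whole participant.

n = 342 per group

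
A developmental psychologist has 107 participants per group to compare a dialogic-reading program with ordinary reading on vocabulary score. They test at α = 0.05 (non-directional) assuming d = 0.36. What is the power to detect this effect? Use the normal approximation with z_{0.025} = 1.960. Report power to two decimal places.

For two equal groups, power = Φ(d·√(n/2) − z_{α/2}).
d·√(n/2) = 0.36 × √(107/2) = 0.36 × 7.314 = 2.633.
z_β = 2.633 − 1.960 = 0.673.
Power = Φ(0.673) = 0.750.

power ≈ 0.75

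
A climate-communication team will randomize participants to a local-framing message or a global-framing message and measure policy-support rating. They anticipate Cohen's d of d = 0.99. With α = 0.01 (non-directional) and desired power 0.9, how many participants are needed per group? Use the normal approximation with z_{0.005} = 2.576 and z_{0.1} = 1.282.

For two independent groups with equal n: n = 2·((z_{α/2} + z_β) / d)².
z_{α/2} + z_β = 2.576 + 1.282 = 3.858.
n = 2 × (3.858 / 0.99)² = 2 × 3.897² = 2 × 15.19 = 30.4.
Round up to the next whole participant.

n = 31 per group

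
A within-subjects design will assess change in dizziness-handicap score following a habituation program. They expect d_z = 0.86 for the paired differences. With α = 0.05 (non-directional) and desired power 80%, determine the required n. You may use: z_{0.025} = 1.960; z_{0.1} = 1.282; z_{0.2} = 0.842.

For a paired (one-sample on differences) test: n = ((z_{α/2} + z_β) / d)².
z_{α/2} + z_β = 1.960 + 0.842 = 2.802.
n = (2.802 / 0.86)² = 3.258² = 10.62.
Round up.

n = 11 pairs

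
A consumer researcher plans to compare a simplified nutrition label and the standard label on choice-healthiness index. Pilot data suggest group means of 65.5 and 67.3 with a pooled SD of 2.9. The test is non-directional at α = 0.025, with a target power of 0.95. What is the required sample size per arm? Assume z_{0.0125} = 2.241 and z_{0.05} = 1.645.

Cohen's d = |M₁ − M₂| / SD_pooled = |65.5 − 67.3| / 2.9 = 1.8 / 2.9 = 0.621.
For two independent groups with equal n: n = 2·((z_{α/2} + z_β) / d)².
z_{α/2} + z_β = 2.241 + 1.645 = 3.886.
n = 2 × (3.886 / 0.621)² = 2 × 6.258² = 2 × 39.16 = 78.3.
Round up to the next whole participant.

n = 79 per group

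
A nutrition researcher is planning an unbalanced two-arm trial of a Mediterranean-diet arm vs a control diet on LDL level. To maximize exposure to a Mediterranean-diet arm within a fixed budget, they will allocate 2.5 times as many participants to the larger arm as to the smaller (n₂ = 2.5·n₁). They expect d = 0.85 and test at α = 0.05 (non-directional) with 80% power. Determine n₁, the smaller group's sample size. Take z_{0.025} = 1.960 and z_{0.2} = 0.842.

n₁ = 16

With allocation ratio k = n₂/n₁ = 2.5, Var(x̄₁−x̄₂) = σ²(1/n₁ + 1/(k·n₁)) = σ²·(k+1)/(k·n₁).
So n₁ = (1 + 1/k)·((z_{α/2} + z_β)/d)² = 1.400 × (2.802/0.85)².
n₁ = 1.400 × 10.87 = 15.2.
Round up: n₁ = 16, giving n₂ = 2.5 × 16 = 40.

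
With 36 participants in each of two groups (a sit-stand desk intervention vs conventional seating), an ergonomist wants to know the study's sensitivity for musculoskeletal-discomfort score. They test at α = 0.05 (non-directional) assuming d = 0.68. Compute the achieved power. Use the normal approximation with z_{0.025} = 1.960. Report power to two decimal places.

power ≈ 0.82

For two equal groups, power = Φ(d·√(n/2) − z_{α/2}).
d·√(n/2) = 0.68 × √(36/2) = 0.68 × 4.243 = 2.885.
z_β = 2.885 − 1.960 = 0.925.
Power = Φ(0.925) = 0.823.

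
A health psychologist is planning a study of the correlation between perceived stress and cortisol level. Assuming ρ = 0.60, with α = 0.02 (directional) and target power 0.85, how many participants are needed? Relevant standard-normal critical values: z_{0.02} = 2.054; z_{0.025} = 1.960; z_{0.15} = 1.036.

Fisher's z: C = ½·ln((1+r)/(1−r)) = ½·ln(4.0000) = 0.6931.
n = ((z_{α} + z_β)/C)² + 3.
(2.054 + 1.036) / 0.6931 = 3.090 / 0.6931 = 4.458.
n = 4.458² + 3 = 19.88 + 3 = 22.9.
Round up.

n = 23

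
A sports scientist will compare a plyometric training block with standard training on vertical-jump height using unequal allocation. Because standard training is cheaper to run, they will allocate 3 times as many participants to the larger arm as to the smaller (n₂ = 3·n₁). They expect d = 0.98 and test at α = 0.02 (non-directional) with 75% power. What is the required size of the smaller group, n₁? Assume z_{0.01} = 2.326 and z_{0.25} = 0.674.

n₁ = 13

With allocation ratio k = n₂/n₁ = 3, Var(x̄₁−x̄₂) = σ²(1/n₁ + 1/(k·n₁)) = σ²·(k+1)/(k·n₁).
So n₁ = (1 + 1/k)·((z_{α/2} + z_β)/d)² = 1.333 × (3.000/0.98)².
n₁ = 1.333 × 9.37 = 12.5.
Round up: n₁ = 13, giving n₂ = 3 × 13 = 39.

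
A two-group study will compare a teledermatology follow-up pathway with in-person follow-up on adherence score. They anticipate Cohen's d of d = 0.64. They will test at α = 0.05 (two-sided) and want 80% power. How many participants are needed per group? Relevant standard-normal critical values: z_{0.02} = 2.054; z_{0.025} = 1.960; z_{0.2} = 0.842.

For two independent groups with equal n: n = 2·((z_{α/2} + z_β) / d)².
z_{α/2} + z_β = 1.960 + 0.842 = 2.802.
n = 2 × (2.802 / 0.64)² = 2 × 4.378² = 2 × 19.17 = 38.3.
Round up to the next whole participant.

n = 39 per group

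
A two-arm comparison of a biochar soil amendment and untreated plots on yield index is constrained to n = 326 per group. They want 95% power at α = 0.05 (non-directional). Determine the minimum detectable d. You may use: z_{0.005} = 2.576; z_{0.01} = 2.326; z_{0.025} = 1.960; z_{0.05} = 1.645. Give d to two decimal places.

d_min ≈ 0.28

For two independent groups of n = 326 each: d_min = (z_{α/2} + z_β)·√(2/n).
z-sum = 1.960 + 1.645 = 3.605.
d_min = 3.605 × √(2/326) = 3.605 × 0.0783 = 0.282.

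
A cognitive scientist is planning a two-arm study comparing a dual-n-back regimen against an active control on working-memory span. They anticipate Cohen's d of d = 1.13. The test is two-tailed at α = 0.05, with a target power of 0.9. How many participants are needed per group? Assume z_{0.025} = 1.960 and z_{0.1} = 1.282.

n = 17 per group

For two independent groups with equal n: n = 2·((z_{α/2} + z_β) / d)².
z_{α/2} + z_β = 1.960 + 1.282 = 3.242.
n = 2 × (3.242 / 1.13)² = 2 × 2.869² = 2 × 8.23 = 16.5.
Round up to the next whole participant.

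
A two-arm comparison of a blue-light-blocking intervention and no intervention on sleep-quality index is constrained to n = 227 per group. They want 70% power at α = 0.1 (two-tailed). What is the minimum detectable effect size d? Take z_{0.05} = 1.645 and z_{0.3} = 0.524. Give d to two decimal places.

d_min ≈ 0.20

For two independent groups of n = 227 each: d_min = (z_{α/2} + z_β)·√(2/n).
z-sum = 1.645 + 0.524 = 2.169.
d_min = 2.169 × √(2/227) = 2.169 × 0.0939 = 0.204.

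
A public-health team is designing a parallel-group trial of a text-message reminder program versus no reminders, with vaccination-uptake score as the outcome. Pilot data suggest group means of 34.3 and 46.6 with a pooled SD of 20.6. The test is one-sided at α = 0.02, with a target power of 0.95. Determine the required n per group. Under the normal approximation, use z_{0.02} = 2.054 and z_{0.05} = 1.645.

n = 77 per group

Cohen's d = |M₁ − M₂| / SD_pooled = |34.3 − 46.6| / 20.6 = 12.3 / 20.6 = 0.597.
For two independent groups with equal n: n = 2·((z_{α} + z_β) / d)².
z_{α} + z_β = 2.054 + 1.645 = 3.699.
n = 2 × (3.699 / 0.597)² = 2 × 6.196² = 2 × 38.39 = 76.8.
Round up to the next whole participant.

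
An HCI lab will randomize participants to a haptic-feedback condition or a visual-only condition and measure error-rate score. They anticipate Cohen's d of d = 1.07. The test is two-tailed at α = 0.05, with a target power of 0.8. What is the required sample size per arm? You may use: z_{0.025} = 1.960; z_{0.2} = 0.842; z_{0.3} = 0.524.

n = 14 per group

For two independent groups with equal n: n = 2·((z_{α/2} + z_β) / d)².
z_{α/2} + z_β = 1.960 + 0.842 = 2.802.
n = 2 × (2.802 / 1.07)² = 2 × 2.619² = 2 × 6.86 = 13.7.
Round up to the next whole participant.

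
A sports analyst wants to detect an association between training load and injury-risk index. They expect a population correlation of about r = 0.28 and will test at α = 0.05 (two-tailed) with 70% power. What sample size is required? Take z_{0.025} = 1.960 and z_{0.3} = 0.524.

n = 78

Fisher's z: C = ½·ln((1+r)/(1−r)) = ½·ln(1.7778) = 0.2877.
n = ((z_{α/2} + z_β)/C)² + 3.
(1.960 + 0.524) / 0.2877 = 2.484 / 0.2877 = 8.634.
n = 8.634² + 3 = 74.55 + 3 = 77.5.
Round up.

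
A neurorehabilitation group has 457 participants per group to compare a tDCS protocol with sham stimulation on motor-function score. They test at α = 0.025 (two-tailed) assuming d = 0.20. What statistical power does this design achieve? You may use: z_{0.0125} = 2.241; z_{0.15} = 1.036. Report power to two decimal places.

For two equal groups, power = Φ(d·√(n/2) − z_{α/2}).
d·√(n/2) = 0.20 × √(457/2) = 0.20 × 15.116 = 3.023.
z_β = 3.023 − 2.241 = 0.782.
Power = Φ(0.782) = 0.783.

power ≈ 0.78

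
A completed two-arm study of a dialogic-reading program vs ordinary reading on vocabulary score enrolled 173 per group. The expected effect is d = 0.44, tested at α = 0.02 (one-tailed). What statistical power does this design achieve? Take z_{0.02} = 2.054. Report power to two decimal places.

power ≈ 0.98

For two equal groups, power = Φ(d·√(n/2) − z_{α}).
d·√(n/2) = 0.44 × √(173/2) = 0.44 × 9.301 = 4.092.
z_β = 4.092 − 2.054 = 2.038.
Power = Φ(2.038) = 0.979.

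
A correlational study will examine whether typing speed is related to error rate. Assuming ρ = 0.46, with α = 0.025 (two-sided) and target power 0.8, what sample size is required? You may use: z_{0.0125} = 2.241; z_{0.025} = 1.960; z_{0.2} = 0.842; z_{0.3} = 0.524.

Fisher's z: C = ½·ln((1+r)/(1−r)) = ½·ln(2.7037) = 0.4973.
n = ((z_{α/2} + z_β)/C)² + 3.
(2.241 + 0.842) / 0.4973 = 3.083 / 0.4973 = 6.199.
n = 6.199² + 3 = 38.43 + 3 = 41.4.
Round up.

n = 42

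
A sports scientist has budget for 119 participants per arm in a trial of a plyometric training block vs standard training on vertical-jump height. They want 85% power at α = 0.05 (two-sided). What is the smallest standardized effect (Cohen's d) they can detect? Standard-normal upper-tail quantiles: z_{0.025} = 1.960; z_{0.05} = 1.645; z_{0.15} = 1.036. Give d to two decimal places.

For two independent groups of n = 119 each: d_min = (z_{α/2} + z_β)·√(2/n).
z-sum = 1.960 + 1.036 = 2.996.
d_min = 2.996 × √(2/119) = 2.996 × 0.1296 = 0.388.

d_min ≈ 0.39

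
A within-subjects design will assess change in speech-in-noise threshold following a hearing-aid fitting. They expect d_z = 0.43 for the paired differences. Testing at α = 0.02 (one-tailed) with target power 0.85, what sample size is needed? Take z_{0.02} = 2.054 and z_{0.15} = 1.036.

n = 52 pairs

For a paired (one-sample on differences) test: n = ((z_{α} + z_β) / d)².
z_{α} + z_β = 2.054 + 1.036 = 3.090.
n = (3.090 / 0.43)² = 7.186² = 51.64.
Round up.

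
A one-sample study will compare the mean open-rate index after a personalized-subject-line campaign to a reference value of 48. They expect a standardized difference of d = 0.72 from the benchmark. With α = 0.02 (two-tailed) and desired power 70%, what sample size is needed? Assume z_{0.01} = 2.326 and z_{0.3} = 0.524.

n = 16

For a one-sample test: n = ((z_{α/2} + z_β) / d)².
z_{α/2} + z_β = 2.326 + 0.524 = 2.850.
n = (2.850 / 0.72)² = 3.958² = 15.67.
Round up.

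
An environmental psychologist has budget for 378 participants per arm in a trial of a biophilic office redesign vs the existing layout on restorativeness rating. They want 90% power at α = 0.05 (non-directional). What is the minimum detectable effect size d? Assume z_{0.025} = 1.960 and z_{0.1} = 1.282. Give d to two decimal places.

For two independent groups of n = 378 each: d_min = (z_{α/2} + z_β)·√(2/n).
z-sum = 1.960 + 1.282 = 3.242.
d_min = 3.242 × √(2/378) = 3.242 × 0.0727 = 0.236.

d_min ≈ 0.24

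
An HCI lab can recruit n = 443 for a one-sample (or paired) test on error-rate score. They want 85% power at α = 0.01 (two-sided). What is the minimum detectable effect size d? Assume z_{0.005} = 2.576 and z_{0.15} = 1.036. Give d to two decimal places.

For a single sample (or paired design) of n = 443: d_min = (z_{α/2} + z_β)/√n.
z-sum = 2.576 + 1.036 = 3.612.
d_min = 3.612 / √443 = 3.612 / 21.048 = 0.172.

d_min ≈ 0.17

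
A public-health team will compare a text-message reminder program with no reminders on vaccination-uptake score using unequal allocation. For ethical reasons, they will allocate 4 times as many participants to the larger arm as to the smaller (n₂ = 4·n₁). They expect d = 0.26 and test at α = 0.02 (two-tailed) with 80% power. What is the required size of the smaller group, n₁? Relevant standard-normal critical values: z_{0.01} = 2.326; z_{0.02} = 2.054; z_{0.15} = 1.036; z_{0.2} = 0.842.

n₁ = 186

With allocation ratio k = n₂/n₁ = 4, Var(x̄₁−x̄₂) = σ²(1/n₁ + 1/(k·n₁)) = σ²·(k+1)/(k·n₁).
So n₁ = (1 + 1/k)·((z_{α/2} + z_β)/d)² = 1.250 × (3.168/0.26)².
n₁ = 1.250 × 148.46 = 185.6.
Round up: n₁ = 186, giving n₂ = 4 × 186 = 744.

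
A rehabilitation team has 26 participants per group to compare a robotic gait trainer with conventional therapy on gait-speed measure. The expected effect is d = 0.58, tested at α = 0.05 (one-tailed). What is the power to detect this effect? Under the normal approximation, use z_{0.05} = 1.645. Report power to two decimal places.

For two equal groups, power = Φ(d·√(n/2) − z_{α}).
d·√(n/2) = 0.58 × √(26/2) = 0.58 × 3.606 = 2.091.
z_β = 2.091 − 1.645 = 0.446.
Power = Φ(0.446) = 0.672.

power ≈ 0.67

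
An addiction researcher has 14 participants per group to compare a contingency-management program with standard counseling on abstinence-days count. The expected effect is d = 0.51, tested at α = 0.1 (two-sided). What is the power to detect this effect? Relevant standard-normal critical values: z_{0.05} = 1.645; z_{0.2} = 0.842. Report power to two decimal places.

For two equal groups, power = Φ(d·√(n/2) − z_{α/2}).
d·√(n/2) = 0.51 × √(14/2) = 0.51 × 2.646 = 1.349.
z_β = 1.349 − 1.645 = -0.296.
Power = Φ(-0.296) = 0.384.

power ≈ 0.38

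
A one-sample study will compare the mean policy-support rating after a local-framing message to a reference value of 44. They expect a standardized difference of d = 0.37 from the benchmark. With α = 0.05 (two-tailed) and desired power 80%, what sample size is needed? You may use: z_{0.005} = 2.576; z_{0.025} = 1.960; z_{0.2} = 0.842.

For a one-sample test: n = ((z_{α/2} + z_β) / d)².
z_{α/2} + z_β = 1.960 + 0.842 = 2.802.
n = (2.802 / 0.37)² = 7.573² = 57.35.
Round up.

n = 58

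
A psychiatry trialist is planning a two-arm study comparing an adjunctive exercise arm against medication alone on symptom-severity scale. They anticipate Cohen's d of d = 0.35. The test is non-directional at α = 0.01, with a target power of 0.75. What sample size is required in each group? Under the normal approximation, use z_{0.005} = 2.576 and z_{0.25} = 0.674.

n = 173 per group

For two independent groups with equal n: n = 2·((z_{α/2} + z_β) / d)².
z_{α/2} + z_β = 2.576 + 0.674 = 3.250.
n = 2 × (3.250 / 0.35)² = 2 × 9.286² = 2 × 86.22 = 172.4.
Round up to the next whole participant.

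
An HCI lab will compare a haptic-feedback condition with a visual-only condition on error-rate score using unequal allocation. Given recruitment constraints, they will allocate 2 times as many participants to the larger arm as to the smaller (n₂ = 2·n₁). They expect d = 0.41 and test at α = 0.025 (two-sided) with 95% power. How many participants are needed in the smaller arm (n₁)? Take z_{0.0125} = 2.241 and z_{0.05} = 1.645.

n₁ = 135

With allocation ratio k = n₂/n₁ = 2, Var(x̄₁−x̄₂) = σ²(1/n₁ + 1/(k·n₁)) = σ²·(k+1)/(k·n₁).
So n₁ = (1 + 1/k)·((z_{α/2} + z_β)/d)² = 1.500 × (3.886/0.41)².
n₁ = 1.500 × 89.83 = 134.8.
Round up: n₁ = 135, giving n₂ = 2 × 135 = 270.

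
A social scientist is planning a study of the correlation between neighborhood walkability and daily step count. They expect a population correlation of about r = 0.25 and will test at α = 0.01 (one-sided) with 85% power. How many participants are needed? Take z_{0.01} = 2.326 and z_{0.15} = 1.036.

Fisher's z: C = ½·ln((1+r)/(1−r)) = ½·ln(1.6667) = 0.2554.
n = ((z_{α} + z_β)/C)² + 3.
(2.326 + 1.036) / 0.2554 = 3.362 / 0.2554 = 13.164.
n = 13.164² + 3 = 173.28 + 3 = 176.3.
Round up.

n = 177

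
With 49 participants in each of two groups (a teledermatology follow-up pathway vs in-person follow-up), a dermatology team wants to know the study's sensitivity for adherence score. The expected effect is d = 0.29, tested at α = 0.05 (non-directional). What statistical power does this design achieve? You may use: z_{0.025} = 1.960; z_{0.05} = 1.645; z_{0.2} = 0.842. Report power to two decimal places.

power ≈ 0.30

For two equal groups, power = Φ(d·√(n/2) − z_{α/2}).
d·√(n/2) = 0.29 × √(49/2) = 0.29 × 4.950 = 1.435.
z_β = 1.435 − 1.960 = -0.525.
Power = Φ(-0.525) = 0.300.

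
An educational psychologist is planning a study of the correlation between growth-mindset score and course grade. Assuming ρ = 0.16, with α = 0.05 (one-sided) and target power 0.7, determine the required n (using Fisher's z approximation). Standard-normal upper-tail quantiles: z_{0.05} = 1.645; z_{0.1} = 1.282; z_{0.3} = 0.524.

n = 184

Fisher's z: C = ½·ln((1+r)/(1−r)) = ½·ln(1.3810) = 0.1614.
n = ((z_{α} + z_β)/C)² + 3.
(1.645 + 0.524) / 0.1614 = 2.169 / 0.1614 = 13.439.
n = 13.439² + 3 = 180.60 + 3 = 183.6.
Round up.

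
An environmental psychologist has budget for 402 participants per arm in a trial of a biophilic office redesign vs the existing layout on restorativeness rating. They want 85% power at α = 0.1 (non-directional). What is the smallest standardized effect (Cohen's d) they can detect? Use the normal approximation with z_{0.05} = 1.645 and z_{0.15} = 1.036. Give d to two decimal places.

d_min ≈ 0.19

For two independent groups of n = 402 each: d_min = (z_{α/2} + z_β)·√(2/n).
z-sum = 1.645 + 1.036 = 2.681.
d_min = 2.681 × √(2/402) = 2.681 × 0.0705 = 0.189.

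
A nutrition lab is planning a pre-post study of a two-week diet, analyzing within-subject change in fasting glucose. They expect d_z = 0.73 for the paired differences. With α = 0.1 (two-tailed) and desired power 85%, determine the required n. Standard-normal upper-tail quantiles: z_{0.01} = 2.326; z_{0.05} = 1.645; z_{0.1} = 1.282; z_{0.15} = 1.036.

For a paired (one-sample on differences) test: n = ((z_{α/2} + z_β) / d)².
z_{α/2} + z_β = 1.645 + 1.036 = 2.681.
n = (2.681 / 0.73)² = 3.673² = 13.49.
Round up.

n = 14 pairs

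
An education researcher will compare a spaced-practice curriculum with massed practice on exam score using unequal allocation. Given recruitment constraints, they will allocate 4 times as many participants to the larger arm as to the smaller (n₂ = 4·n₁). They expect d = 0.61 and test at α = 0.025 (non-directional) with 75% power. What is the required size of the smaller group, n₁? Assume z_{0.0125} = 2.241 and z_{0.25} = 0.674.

n₁ = 29

With allocation ratio k = n₂/n₁ = 4, Var(x̄₁−x̄₂) = σ²(1/n₁ + 1/(k·n₁)) = σ²·(k+1)/(k·n₁).
So n₁ = (1 + 1/k)·((z_{α/2} + z_β)/d)² = 1.250 × (2.915/0.61)².
n₁ = 1.250 × 22.84 = 28.5.
Round up: n₁ = 29, giving n₂ = 4 × 29 = 116.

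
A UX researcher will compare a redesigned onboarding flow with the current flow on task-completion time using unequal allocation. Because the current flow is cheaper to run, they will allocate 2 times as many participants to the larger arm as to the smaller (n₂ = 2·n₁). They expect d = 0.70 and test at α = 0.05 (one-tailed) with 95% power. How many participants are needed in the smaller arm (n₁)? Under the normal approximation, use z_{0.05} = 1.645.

With allocation ratio k = n₂/n₁ = 2, Var(x̄₁−x̄₂) = σ²(1/n₁ + 1/(k·n₁)) = σ²·(k+1)/(k·n₁).
So n₁ = (1 + 1/k)·((z_{α} + z_β)/d)² = 1.500 × (3.290/0.70)².
n₁ = 1.500 × 22.09 = 33.1.
Round up: n₁ = 34, giving n₂ = 2 × 34 = 68.

n₁ = 34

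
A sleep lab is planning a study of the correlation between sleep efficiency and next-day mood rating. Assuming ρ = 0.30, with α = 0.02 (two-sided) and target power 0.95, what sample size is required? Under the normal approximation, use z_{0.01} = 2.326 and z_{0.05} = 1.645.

n = 168

Fisher's z: C = ½·ln((1+r)/(1−r)) = ½·ln(1.8571) = 0.3095.
n = ((z_{α/2} + z_β)/C)² + 3.
(2.326 + 1.645) / 0.3095 = 3.971 / 0.3095 = 12.830.
n = 12.830² + 3 = 164.62 + 3 = 167.6.
Round up.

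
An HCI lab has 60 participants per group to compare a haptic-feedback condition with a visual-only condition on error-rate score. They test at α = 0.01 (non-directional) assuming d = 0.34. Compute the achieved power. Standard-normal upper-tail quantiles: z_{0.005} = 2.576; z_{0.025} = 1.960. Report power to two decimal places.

For two equal groups, power = Φ(d·√(n/2) − z_{α/2}).
d·√(n/2) = 0.34 × √(60/2) = 0.34 × 5.477 = 1.862.
z_β = 1.862 − 2.576 = -0.714.
Power = Φ(-0.714) = 0.238.

power ≈ 0.24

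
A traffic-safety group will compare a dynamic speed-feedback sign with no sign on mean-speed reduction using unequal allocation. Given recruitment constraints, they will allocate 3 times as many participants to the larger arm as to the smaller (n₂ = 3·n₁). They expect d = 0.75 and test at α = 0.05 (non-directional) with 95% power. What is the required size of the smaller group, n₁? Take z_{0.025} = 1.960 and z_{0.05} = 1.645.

n₁ = 31

With allocation ratio k = n₂/n₁ = 3, Var(x̄₁−x̄₂) = σ²(1/n₁ + 1/(k·n₁)) = σ²·(k+1)/(k·n₁).
So n₁ = (1 + 1/k)·((z_{α/2} + z_β)/d)² = 1.333 × (3.605/0.75)².
n₁ = 1.333 × 23.10 = 30.8.
Round up: n₁ = 31, giving n₂ = 3 × 31 = 93.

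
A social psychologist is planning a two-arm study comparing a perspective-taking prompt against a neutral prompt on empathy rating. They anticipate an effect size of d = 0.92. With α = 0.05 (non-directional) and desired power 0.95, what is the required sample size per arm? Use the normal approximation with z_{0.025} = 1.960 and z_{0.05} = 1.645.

n = 31 per group

For two independent groups with equal n: n = 2·((z_{α/2} + z_β) / d)².
z_{α/2} + z_β = 1.960 + 1.645 = 3.605.
n = 2 × (3.605 / 0.92)² = 2 × 3.918² = 2 × 15.35 = 30.7.
Round up to the next whole participant.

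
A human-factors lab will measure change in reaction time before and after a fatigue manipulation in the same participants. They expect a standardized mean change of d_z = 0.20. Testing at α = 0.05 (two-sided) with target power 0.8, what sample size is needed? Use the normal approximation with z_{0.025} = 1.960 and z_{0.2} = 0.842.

n = 197 pairs

For a paired (one-sample on differences) test: n = ((z_{α/2} + z_β) / d)².
z_{α/2} + z_β = 1.960 + 0.842 = 2.802.
n = (2.802 / 0.20)² = 14.010² = 196.28.
Round up.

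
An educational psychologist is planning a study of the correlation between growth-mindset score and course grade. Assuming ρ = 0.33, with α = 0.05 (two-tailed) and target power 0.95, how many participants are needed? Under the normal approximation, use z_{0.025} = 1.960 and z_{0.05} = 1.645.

Fisher's z: C = ½·ln((1+r)/(1−r)) = ½·ln(1.9851) = 0.3428.
n = ((z_{α/2} + z_β)/C)² + 3.
(1.960 + 1.645) / 0.3428 = 3.605 / 0.3428 = 10.516.
n = 10.516² + 3 = 110.59 + 3 = 113.6.
Round up.

n = 114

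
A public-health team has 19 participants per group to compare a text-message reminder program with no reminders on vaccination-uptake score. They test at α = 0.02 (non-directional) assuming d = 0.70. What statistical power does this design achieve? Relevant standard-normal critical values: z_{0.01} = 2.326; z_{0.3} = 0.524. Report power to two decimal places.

For two equal groups, power = Φ(d·√(n/2) − z_{α/2}).
d·√(n/2) = 0.70 × √(19/2) = 0.70 × 3.082 = 2.158.
z_β = 2.158 − 2.326 = -0.168.
Power = Φ(-0.168) = 0.433.

power ≈ 0.43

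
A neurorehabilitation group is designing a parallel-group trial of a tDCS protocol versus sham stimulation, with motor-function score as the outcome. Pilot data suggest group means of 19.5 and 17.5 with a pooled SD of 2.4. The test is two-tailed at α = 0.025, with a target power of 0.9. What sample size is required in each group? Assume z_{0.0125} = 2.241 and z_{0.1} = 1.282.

Cohen's d = |M₁ − M₂| / SD_pooled = |19.5 − 17.5| / 2.4 = 2.0 / 2.4 = 0.833.
For two independent groups with equal n: n = 2·((z_{α/2} + z_β) / d)².
z_{α/2} + z_β = 2.241 + 1.282 = 3.523.
n = 2 × (3.523 / 0.833)² = 2 × 4.229² = 2 × 17.89 = 35.8.
Round up to the next whole participant.

n = 36 per group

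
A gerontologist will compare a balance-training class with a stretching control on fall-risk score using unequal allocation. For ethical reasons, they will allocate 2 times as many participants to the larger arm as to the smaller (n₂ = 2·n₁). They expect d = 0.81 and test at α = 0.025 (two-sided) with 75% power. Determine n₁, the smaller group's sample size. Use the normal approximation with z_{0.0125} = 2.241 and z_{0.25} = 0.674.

n₁ = 20

With allocation ratio k = n₂/n₁ = 2, Var(x̄₁−x̄₂) = σ²(1/n₁ + 1/(k·n₁)) = σ²·(k+1)/(k·n₁).
So n₁ = (1 + 1/k)·((z_{α/2} + z_β)/d)² = 1.500 × (2.915/0.81)².
n₁ = 1.500 × 12.95 = 19.4.
Round up: n₁ = 20, giving n₂ = 2 × 20 = 40.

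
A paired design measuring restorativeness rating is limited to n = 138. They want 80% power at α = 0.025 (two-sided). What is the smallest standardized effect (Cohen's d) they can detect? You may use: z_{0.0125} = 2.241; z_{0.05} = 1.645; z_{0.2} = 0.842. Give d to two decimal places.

d_min ≈ 0.26

For a single sample (or paired design) of n = 138: d_min = (z_{α/2} + z_β)/√n.
z-sum = 2.241 + 0.842 = 3.083.
d_min = 3.083 / √138 = 3.083 / 11.747 = 0.262.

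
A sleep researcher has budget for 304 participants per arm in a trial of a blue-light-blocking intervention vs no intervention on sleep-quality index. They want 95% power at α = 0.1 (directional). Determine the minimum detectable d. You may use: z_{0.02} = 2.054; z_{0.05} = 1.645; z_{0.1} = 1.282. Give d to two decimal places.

d_min ≈ 0.24

For two independent groups of n = 304 each: d_min = (z_{α} + z_β)·√(2/n).
z-sum = 1.282 + 1.645 = 2.927.
d_min = 2.927 × √(2/304) = 2.927 × 0.0811 = 0.237.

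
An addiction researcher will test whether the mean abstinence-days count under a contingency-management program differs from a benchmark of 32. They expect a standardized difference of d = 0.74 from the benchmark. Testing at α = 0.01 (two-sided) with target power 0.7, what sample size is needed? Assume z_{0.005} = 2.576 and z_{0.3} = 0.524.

n = 18

For a one-sample test: n = ((z_{α/2} + z_β) / d)².
z_{α/2} + z_β = 2.576 + 0.524 = 3.100.
n = (3.100 / 0.74)² = 4.189² = 17.55.
Round up.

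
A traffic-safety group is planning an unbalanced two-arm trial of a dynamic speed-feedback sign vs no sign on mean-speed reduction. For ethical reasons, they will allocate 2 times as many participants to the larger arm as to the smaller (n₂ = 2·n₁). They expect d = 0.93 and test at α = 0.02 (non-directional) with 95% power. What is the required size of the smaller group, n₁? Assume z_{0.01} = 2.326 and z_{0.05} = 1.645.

n₁ = 28

With allocation ratio k = n₂/n₁ = 2, Var(x̄₁−x̄₂) = σ²(1/n₁ + 1/(k·n₁)) = σ²·(k+1)/(k·n₁).
So n₁ = (1 + 1/k)·((z_{α/2} + z_β)/d)² = 1.500 × (3.971/0.93)².
n₁ = 1.500 × 18.23 = 27.3.
Round up: n₁ = 28, giving n₂ = 2 × 28 = 56.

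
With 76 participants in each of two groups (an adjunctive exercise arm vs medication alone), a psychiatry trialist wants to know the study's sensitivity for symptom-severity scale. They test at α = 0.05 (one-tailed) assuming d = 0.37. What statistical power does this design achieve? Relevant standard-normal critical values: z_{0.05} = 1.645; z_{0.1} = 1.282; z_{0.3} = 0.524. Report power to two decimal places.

For two equal groups, power = Φ(d·√(n/2) − z_{α}).
d·√(n/2) = 0.37 × √(76/2) = 0.37 × 6.164 = 2.281.
z_β = 2.281 − 1.645 = 0.636.
Power = Φ(0.636) = 0.738.

power ≈ 0.74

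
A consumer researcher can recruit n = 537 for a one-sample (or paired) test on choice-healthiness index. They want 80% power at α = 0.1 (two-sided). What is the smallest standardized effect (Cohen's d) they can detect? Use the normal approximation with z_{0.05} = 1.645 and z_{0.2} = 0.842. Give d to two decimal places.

d_min ≈ 0.11

For a single sample (or paired design) of n = 537: d_min = (z_{α/2} + z_β)/√n.
z-sum = 1.645 + 0.842 = 2.487.
d_min = 2.487 / √537 = 2.487 / 23.173 = 0.107.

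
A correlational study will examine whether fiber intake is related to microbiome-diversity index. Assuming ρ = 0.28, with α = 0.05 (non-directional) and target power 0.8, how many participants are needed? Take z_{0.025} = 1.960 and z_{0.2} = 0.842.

n = 98

Fisher's z: C = ½·ln((1+r)/(1−r)) = ½·ln(1.7778) = 0.2877.
n = ((z_{α/2} + z_β)/C)² + 3.
(1.960 + 0.842) / 0.2877 = 2.802 / 0.2877 = 9.739.
n = 9.739² + 3 = 94.85 + 3 = 97.9.
Round up.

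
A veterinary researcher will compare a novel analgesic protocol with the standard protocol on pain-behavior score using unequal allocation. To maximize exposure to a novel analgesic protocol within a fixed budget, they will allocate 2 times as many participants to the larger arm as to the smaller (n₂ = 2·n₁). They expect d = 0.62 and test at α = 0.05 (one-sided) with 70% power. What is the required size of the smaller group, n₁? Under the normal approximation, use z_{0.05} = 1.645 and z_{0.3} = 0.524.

n₁ = 19

With allocation ratio k = n₂/n₁ = 2, Var(x̄₁−x̄₂) = σ²(1/n₁ + 1/(k·n₁)) = σ²·(k+1)/(k·n₁).
So n₁ = (1 + 1/k)·((z_{α} + z_β)/d)² = 1.500 × (2.169/0.62)².
n₁ = 1.500 × 12.24 = 18.4.
Round up: n₁ = 19, giving n₂ = 2 × 19 = 38.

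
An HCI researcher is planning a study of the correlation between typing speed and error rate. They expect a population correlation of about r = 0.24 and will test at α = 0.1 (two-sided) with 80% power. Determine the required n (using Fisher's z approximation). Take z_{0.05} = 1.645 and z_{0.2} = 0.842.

Fisher's z: C = ½·ln((1+r)/(1−r)) = ½·ln(1.6316) = 0.2448.
n = ((z_{α/2} + z_β)/C)² + 3.
(1.645 + 0.842) / 0.2448 = 2.487 / 0.2448 = 10.159.
n = 10.159² + 3 = 103.21 + 3 = 106.2.
Round up.

n = 107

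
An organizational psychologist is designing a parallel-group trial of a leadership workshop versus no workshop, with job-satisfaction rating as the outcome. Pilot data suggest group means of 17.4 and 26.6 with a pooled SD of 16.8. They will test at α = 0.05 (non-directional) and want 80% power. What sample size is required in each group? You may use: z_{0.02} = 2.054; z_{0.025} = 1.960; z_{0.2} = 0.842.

Cohen's d = |M₁ − M₂| / SD_pooled = |17.4 − 26.6| / 16.8 = 9.2 / 16.8 = 0.548.
For two independent groups with equal n: n = 2·((z_{α/2} + z_β) / d)².
z_{α/2} + z_β = 1.960 + 0.842 = 2.802.
n = 2 × (2.802 / 0.548)² = 2 × 5.113² = 2 × 26.14 = 52.3.
Round up to the next whole participant.

n = 53 per group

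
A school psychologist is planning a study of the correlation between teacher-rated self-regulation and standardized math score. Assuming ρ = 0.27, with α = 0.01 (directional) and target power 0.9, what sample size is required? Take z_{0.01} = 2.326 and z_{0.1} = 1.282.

n = 173

Fisher's z: C = ½·ln((1+r)/(1−r)) = ½·ln(1.7397) = 0.2769.
n = ((z_{α} + z_β)/C)² + 3.
(2.326 + 1.282) / 0.2769 = 3.608 / 0.2769 = 13.030.
n = 13.030² + 3 = 169.78 + 3 = 172.8.
Round up.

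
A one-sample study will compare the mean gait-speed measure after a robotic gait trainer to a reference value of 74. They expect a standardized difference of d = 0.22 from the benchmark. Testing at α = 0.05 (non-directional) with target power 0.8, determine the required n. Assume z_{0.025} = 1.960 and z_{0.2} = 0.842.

n = 163

For a one-sample test: n = ((z_{α/2} + z_β) / d)².
z_{α/2} + z_β = 1.960 + 0.842 = 2.802.
n = (2.802 / 0.22)² = 12.736² = 162.21.
Round up.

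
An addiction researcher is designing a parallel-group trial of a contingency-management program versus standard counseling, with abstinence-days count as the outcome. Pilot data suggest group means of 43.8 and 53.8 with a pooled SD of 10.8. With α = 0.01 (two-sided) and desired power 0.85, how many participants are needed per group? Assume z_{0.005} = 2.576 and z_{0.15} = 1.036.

Cohen's d = |M₁ − M₂| / SD_pooled = |43.8 − 53.8| / 10.8 = 10.0 / 10.8 = 0.926.
For two independent groups with equal n: n = 2·((z_{α/2} + z_β) / d)².
z_{α/2} + z_β = 2.576 + 1.036 = 3.612.
n = 2 × (3.612 / 0.926)² = 2 × 3.901² = 2 × 15.22 = 30.4.
Round up to the next whole participant.

n = 31 per group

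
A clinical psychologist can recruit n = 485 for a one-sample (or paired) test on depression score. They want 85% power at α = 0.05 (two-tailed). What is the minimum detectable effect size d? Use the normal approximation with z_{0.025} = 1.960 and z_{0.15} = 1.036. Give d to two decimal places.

d_min ≈ 0.14

For a single sample (or paired design) of n = 485: d_min = (z_{α/2} + z_β)/√n.
z-sum = 1.960 + 1.036 = 2.996.
d_min = 2.996 / √485 = 2.996 / 22.023 = 0.136.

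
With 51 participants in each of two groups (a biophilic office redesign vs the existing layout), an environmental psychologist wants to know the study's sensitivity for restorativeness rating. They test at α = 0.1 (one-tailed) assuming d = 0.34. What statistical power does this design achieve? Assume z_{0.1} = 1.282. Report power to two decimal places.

For two equal groups, power = Φ(d·√(n/2) − z_{α}).
d·√(n/2) = 0.34 × √(51/2) = 0.34 × 5.050 = 1.717.
z_β = 1.717 − 1.282 = 0.435.
Power = Φ(0.435) = 0.668.

power ≈ 0.67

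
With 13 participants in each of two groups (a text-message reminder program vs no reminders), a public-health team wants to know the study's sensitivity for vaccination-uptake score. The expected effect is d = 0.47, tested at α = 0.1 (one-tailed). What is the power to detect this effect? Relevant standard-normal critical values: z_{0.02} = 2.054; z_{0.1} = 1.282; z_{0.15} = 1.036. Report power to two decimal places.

power ≈ 0.47

For two equal groups, power = Φ(d·√(n/2) − z_{α}).
d·√(n/2) = 0.47 × √(13/2) = 0.47 × 2.550 = 1.198.
z_β = 1.198 − 1.282 = -0.084.
Power = Φ(-0.084) = 0.467.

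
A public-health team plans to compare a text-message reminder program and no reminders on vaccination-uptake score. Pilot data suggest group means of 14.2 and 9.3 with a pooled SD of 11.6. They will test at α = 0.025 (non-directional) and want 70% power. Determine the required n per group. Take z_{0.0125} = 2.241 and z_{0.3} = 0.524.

n = 86 per group

Cohen's d = |M₁ − M₂| / SD_pooled = |14.2 − 9.3| / 11.6 = 4.9 / 11.6 = 0.422.
For two independent groups with equal n: n = 2·((z_{α/2} + z_β) / d)².
z_{α/2} + z_β = 2.241 + 0.524 = 2.765.
n = 2 × (2.765 / 0.422)² = 2 × 6.552² = 2 × 42.93 = 85.9.
Round up to the next whole participant.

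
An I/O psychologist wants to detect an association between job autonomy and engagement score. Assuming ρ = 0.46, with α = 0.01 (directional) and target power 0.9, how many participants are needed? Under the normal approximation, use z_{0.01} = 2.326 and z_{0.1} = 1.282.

Fisher's z: C = ½·ln((1+r)/(1−r)) = ½·ln(2.7037) = 0.4973.
n = ((z_{α} + z_β)/C)² + 3.
(2.326 + 1.282) / 0.4973 = 3.608 / 0.4973 = 7.255.
n = 7.255² + 3 = 52.64 + 3 = 55.6.
Round up.

n = 56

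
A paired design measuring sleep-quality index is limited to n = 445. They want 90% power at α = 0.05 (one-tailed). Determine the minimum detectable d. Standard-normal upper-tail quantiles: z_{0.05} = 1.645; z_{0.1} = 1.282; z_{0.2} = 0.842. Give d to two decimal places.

d_min ≈ 0.14

For a single sample (or paired design) of n = 445: d_min = (z_{α} + z_β)/√n.
z-sum = 1.645 + 1.282 = 2.927.
d_min = 2.927 / √445 = 2.927 / 21.095 = 0.139.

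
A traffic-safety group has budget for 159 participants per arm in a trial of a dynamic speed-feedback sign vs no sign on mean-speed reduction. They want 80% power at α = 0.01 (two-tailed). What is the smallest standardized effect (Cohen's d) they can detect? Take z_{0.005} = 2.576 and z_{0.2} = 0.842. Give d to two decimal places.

d_min ≈ 0.38

For two independent groups of n = 159 each: d_min = (z_{α/2} + z_β)·√(2/n).
z-sum = 2.576 + 0.842 = 3.418.
d_min = 3.418 × √(2/159) = 3.418 × 0.1122 = 0.383.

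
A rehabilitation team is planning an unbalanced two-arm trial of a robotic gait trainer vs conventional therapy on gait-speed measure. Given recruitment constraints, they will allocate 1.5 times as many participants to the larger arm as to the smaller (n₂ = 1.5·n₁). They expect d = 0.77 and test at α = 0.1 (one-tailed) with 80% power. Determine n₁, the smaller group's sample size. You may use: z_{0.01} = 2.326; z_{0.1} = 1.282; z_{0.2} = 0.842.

With allocation ratio k = n₂/n₁ = 1.5, Var(x̄₁−x̄₂) = σ²(1/n₁ + 1/(k·n₁)) = σ²·(k+1)/(k·n₁).
So n₁ = (1 + 1/k)·((z_{α} + z_β)/d)² = 1.667 × (2.124/0.77)².
n₁ = 1.667 × 7.61 = 12.7.
Round up: n₁ = 13, giving n₂ = ⌈1.5 × 13⌉ = ⌈19.5⌉ = 20.

n₁ = 13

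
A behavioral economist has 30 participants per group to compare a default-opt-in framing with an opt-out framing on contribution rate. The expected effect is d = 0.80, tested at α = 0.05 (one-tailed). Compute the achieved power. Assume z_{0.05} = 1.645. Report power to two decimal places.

For two equal groups, power = Φ(d·√(n/2) − z_{α}).
d·√(n/2) = 0.80 × √(30/2) = 0.80 × 3.873 = 3.098.
z_β = 3.098 − 1.645 = 1.453.
Power = Φ(1.453) = 0.927.

power ≈ 0.93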